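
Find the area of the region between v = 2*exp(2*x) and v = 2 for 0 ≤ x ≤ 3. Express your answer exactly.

-7 + exp(6)

On [0, 3], (2*exp(2*x)) - (2) = 2*exp(2*x) - 2 is ≥ 0 throughout, so the area is a single integral of |2*exp(2*x) - 2|.
∫[0,3] (2*exp(2*x) - 2) dx = -7 + exp(6).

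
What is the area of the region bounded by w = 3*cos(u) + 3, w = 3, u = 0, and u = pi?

6

The difference (3*cos(u) + 3) - (3) = 3*cos(u) changes sign at u = pi/2 inside [0, pi], so split the integral there.
∫[0,pi/2] (3*cos(u)) du = 3.
∫[pi/2,pi] (3*cos(u)) du = -3; the area of that piece is 3.
Total area = 3 + 3 = 6.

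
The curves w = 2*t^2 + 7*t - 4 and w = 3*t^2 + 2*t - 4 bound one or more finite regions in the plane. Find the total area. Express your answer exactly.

125/6

Set the curves equal: 2*t^2 + 7*t - 4 = 3*t^2 + 2*t - 4, so -t^2 + 5*t = 0, which factors as -t*(t - 5) = 0. The curves meet at t = 0, 5.
On [0, 5], w = 2*t^2 + 7*t - 4 is on top; that piece has area ∫[0,5] (-t^2 + 5*t) dt = 125/6.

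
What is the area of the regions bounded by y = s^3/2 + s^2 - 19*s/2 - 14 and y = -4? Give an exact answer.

2521/24

Set the curves equal: s^3/2 + s^2 - 19*s/2 - 14 = -4, so s^3/2 + s^2 - 19*s/2 - 10 = 0, which factors as (s - 4)*(s + 1)*(s + 5)/2 = 0. The curves meet at s = -5, -1, 4.
On [-5, -1], y = s^3/2 + s^2 - 19*s/2 - 14 is on top; that piece has area ∫[-5,-1] (s^3/2 + s^2 - 19*s/2 - 10) ds = 112/3.
On [-1, 4], y = -4 is on top; that piece has area ∫[-1,4] (-(s^3/2 + s^2 - 19*s/2 - 10)) ds = 1625/24.
Total enclosed area = 112/3 + 1625/24 = 2521/24.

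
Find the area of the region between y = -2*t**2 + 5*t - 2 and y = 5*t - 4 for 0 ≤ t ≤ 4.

The difference (-2*t**2 + 5*t - 2) - (5*t - 4) = -2*t**2 + 2 changes sign at t = 1 inside [0, 4], so split the integral there.
∫[0,1] (-2*t**2 + 2) dt = 4/3.
∫[1,4] (-2*t**2 + 2) dt = -36; the area of that piece is 36.
Total area = 4/3 + 36 = 112/3.

112/3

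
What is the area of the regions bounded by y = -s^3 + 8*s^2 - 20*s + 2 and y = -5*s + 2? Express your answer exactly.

253/12

Set the curves equal: -s^3 + 8*s^2 - 20*s + 2 = -5*s + 2, so -s^3 + 8*s^2 - 15*s = 0, which factors as -s*(s - 5)*(s - 3) = 0. The curves meet at s = 0, 3, 5.
On [0, 3], y = -5*s + 2 is on top; that piece has area ∫[0,3] (-(-s^3 + 8*s^2 - 15*s)) ds = 63/4.
On [3, 5], y = -s^3 + 8*s^2 - 20*s + 2 is on top; that piece has area ∫[3,5] (-s^3 + 8*s^2 - 15*s) ds = 16/3.
Total enclosed area = 63/4 + 16/3 = 253/12.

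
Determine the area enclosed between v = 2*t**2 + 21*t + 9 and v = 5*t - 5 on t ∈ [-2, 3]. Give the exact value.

The difference (2*t**2 + 21*t + 9) - (5*t - 5) = 2*t**2 + 16*t + 14 changes sign at t = -1 inside [-2, 3], so split the integral there.
∫[-2,-1] (2*t**2 + 16*t + 14) dt = -16/3; the area of that piece is 16/3.
∫[-1,3] (2*t**2 + 16*t + 14) dt = 416/3.
Total area = 16/3 + 416/3 = 144.

144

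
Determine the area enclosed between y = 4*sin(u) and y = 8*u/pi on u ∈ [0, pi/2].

On [0, pi/2], (4*sin(u)) - (8*u/pi) = -8*u/pi + 4*sin(u) is ≥ 0 throughout, so the area is a single integral of |-8*u/pi + 4*sin(u)|.
∫[0,pi/2] (-8*u/pi + 4*sin(u)) du = 4 - pi.

4 - pi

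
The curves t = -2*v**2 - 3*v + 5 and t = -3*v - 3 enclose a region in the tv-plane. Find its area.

Both boundary curves give t as a function of v, so integrate with respect to v. Setting them equal: -2*v**2 + 8 = 0, i.e. -2*(v - 2)*(v + 2) = 0, so they meet at v = -2, 2.
For v in [-2, 2], t = -2*v**2 - 3*v + 5 is on the right; area = ∫[-2,2] (-2*v**2 + 8) dv = 64/3.

64/3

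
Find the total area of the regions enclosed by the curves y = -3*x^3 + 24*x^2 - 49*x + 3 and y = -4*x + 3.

253/4

Set the curves equal: -3*x^3 + 24*x^2 - 49*x + 3 = -4*x + 3, so -3*x^3 + 24*x^2 - 45*x = 0, which factors as -3*x*(x - 5)*(x - 3) = 0. The curves meet at x = 0, 3, 5.
On [0, 3], y = -4*x + 3 is on top; that piece has area ∫[0,3] (-(-3*x^3 + 24*x^2 - 45*x)) dx = 189/4.
On [3, 5], y = -3*x^3 + 24*x^2 - 49*x + 3 is on top; that piece has area ∫[3,5] (-3*x^3 + 24*x^2 - 45*x) dx = 16.
Total enclosed area = 189/4 + 16 = 253/4.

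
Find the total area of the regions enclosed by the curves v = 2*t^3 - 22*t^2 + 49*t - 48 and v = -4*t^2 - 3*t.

Set the curves equal: 2*t^3 - 22*t^2 + 49*t - 48 = -4*t^2 - 3*t, so 2*t^3 - 18*t^2 + 52*t - 48 = 0, which factors as 2*(t - 4)*(t - 3)*(t - 2) = 0. The curves meet at t = 2, 3, 4.
On [2, 3], v = 2*t^3 - 22*t^2 + 49*t - 48 is on top; that piece has area ∫[2,3] (2*t^3 - 18*t^2 + 52*t - 48) dt = 1/2.
On [3, 4], v = -4*t^2 - 3*t is on top; that piece has area ∫[3,4] (-(2*t^3 - 18*t^2 + 52*t - 48)) dt = 1/2.
Total enclosed area = 1/2 + 1/2 = 1.

1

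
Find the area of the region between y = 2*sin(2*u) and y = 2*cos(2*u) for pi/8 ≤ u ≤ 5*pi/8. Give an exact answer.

2*sqrt(2)

On [pi/8, 5*pi/8], (2*sin(2*u)) - (2*cos(2*u)) = 2*sin(2*u) - 2*cos(2*u) is ≥ 0 throughout, so the area is a single integral of |2*sin(2*u) - 2*cos(2*u)|.
∫[pi/8,5*pi/8] (2*sin(2*u) - 2*cos(2*u)) du = 2*sqrt(2).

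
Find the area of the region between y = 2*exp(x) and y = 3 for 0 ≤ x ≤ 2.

-10 - 6*log(2) + 6*log(3) + 2*exp(2)

The difference (2*exp(x)) - (3) = 2*exp(x) - 3 changes sign at x = log(3/2) inside [0, 2], so split the integral there.
∫[0,log(3/2)] (2*exp(x) - 3) dx = log(8/27) + 1; the area of that piece is -1 + log(27/8).
∫[log(3/2),2] (2*exp(x) - 3) dx = -9 - 3*log(2) + 3*log(3) + 2*exp(2).
Total area = (-1 + log(27/8)) + (-9 - 3*log(2) + 3*log(3) + 2*exp(2)) = -10 - 6*log(2) + 6*log(3) + 2*exp(2).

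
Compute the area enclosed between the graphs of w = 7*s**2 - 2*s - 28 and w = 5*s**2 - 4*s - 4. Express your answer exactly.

Set the curves equal: 7*s**2 - 2*s - 28 = 5*s**2 - 4*s - 4, so 2*s**2 + 2*s - 24 = 0, which factors as 2*(s - 3)*(s + 4) = 0. The curves meet at s = -4, 3.
On [-4, 3], w = 5*s**2 - 4*s - 4 is on top; that piece has area ∫[-4,3] (-(2*s**2 + 2*s - 24)) ds = 343/3.

343/3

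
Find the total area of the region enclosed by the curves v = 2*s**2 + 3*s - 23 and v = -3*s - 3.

Set the curves equal: 2*s**2 + 3*s - 23 = -3*s - 3, so 2*s**2 + 6*s - 20 = 0, which factors as 2*(s - 2)*(s + 5) = 0. The curves meet at s = -5, 2.
On [-5, 2], v = -3*s - 3 is on top; that piece has area ∫[-5,2] (-(2*s**2 + 6*s - 20)) ds = 343/3.

343/3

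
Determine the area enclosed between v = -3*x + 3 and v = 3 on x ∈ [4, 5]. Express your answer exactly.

27/2

On [4, 5], (-3*x + 3) - (3) = -3*x is ≤ 0 throughout, so the area is a single integral of |-3*x|.
∫[4,5] (-3*x) dx = -27/2; the area of that piece is 27/2.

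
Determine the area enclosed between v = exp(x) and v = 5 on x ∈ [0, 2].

-19 + exp(2) + 10*log(5)

The difference (exp(x)) - (5) = exp(x) - 5 changes sign at x = log(5) inside [0, 2], so split the integral there.
∫[0,log(5)] (exp(x) - 5) dx = 4 - log(3125); the area of that piece is -4 + log(3125).
∫[log(5),2] (exp(x) - 5) dx = -15 + exp(2) + 5*log(5).
Total area = (-4 + log(3125)) + (-15 + exp(2) + 5*log(5)) = -19 + exp(2) + 10*log(5).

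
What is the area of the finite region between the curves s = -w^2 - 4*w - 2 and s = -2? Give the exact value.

32/3

Both boundary curves give s as a function of w, so integrate with respect to w. Setting them equal: -w^2 - 4*w = 0, i.e. -w*(w + 4) = 0, so they meet at w = -4, 0.
For w in [-4, 0], s = -w^2 - 4*w - 2 is on the right; area = ∫[-4,0] (-w^2 - 4*w) dw = 32/3.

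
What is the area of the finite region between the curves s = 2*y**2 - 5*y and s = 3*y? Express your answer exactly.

64/3

Both boundary curves give s as a function of y, so integrate with respect to y. Setting them equal: 2*y**2 - 8*y = 0, i.e. 2*y*(y - 4) = 0, so they meet at y = 0, 4.
For y in [0, 4], s = 2*y**2 - 5*y is on the left; area = ∫[0,4] (-(2*y**2 - 8*y)) dy = 64/3.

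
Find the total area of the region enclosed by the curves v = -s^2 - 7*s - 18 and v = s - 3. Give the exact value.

Set the curves equal: -s^2 - 7*s - 18 = s - 3, so -s^2 - 8*s - 15 = 0, which factors as -(s + 3)*(s + 5) = 0. The curves meet at s = -5, -3.
On [-5, -3], v = -s^2 - 7*s - 18 is on top; that piece has area ∫[-5,-3] (-s^2 - 8*s - 15) ds = 4/3.

4/3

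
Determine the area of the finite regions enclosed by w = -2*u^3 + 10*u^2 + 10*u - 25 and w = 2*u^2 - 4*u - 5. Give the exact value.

Set the curves equal: -2*u^3 + 10*u^2 + 10*u - 25 = 2*u^2 - 4*u - 5, so -2*u^3 + 8*u^2 + 14*u - 20 = 0, which factors as -2*(u - 5)*(u - 1)*(u + 2) = 0. The curves meet at u = -2, 1, 5.
On [-2, 1], w = 2*u^2 - 4*u - 5 is on top; that piece has area ∫[-2,1] (-(-2*u^3 + 8*u^2 + 14*u - 20)) du = 99/2.
On [1, 5], w = -2*u^3 + 10*u^2 + 10*u - 25 is on top; that piece has area ∫[1,5] (-2*u^3 + 8*u^2 + 14*u - 20) du = 320/3.
Total enclosed area = 99/2 + 320/3 = 937/6.

937/6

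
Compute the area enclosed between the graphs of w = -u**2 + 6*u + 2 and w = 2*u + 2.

Set the curves equal: -u**2 + 6*u + 2 = 2*u + 2, so -u**2 + 4*u = 0, which factors as -u*(u - 4) = 0. The curves meet at u = 0, 4.
On [0, 4], w = -u**2 + 6*u + 2 is on top; that piece has area ∫[0,4] (-u**2 + 4*u) du = 32/3.

32/3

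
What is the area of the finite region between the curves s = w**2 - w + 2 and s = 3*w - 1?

4/3

Both boundary curves give s as a function of w, so integrate with respect to w. Setting them equal: w**2 - 4*w + 3 = 0, i.e. (w - 3)*(w - 1) = 0, so they meet at w = 1, 3.
For w in [1, 3], s = w**2 - w + 2 is on the left; area = ∫[1,3] (-(w**2 - 4*w + 3)) dw = 4/3.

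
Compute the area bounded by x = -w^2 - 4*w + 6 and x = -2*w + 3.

Both boundary curves give x as a function of w, so integrate with respect to w. Setting them equal: -w^2 - 2*w + 3 = 0, i.e. -(w - 1)*(w + 3) = 0, so they meet at w = -3, 1.
For w in [-3, 1], x = -w^2 - 4*w + 6 is on the right; area = ∫[-3,1] (-w^2 - 2*w + 3) dw = 32/3.

32/3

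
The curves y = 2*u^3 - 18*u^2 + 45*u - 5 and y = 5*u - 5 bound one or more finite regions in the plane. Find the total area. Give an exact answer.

131/2

Set the curves equal: 2*u^3 - 18*u^2 + 45*u - 5 = 5*u - 5, so 2*u^3 - 18*u^2 + 40*u = 0, which factors as 2*u*(u - 5)*(u - 4) = 0. The curves meet at u = 0, 4, 5.
On [0, 4], y = 2*u^3 - 18*u^2 + 45*u - 5 is on top; that piece has area ∫[0,4] (2*u^3 - 18*u^2 + 40*u) du = 64.
On [4, 5], y = 5*u - 5 is on top; that piece has area ∫[4,5] (-(2*u^3 - 18*u^2 + 40*u)) du = 3/2.
Total enclosed area = 64 + 3/2 = 131/2.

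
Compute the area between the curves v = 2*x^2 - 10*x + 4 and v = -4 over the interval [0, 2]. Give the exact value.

6

The difference (2*x^2 - 10*x + 4) - (-4) = 2*x^2 - 10*x + 8 changes sign at x = 1 inside [0, 2], so split the integral there.
∫[0,1] (2*x^2 - 10*x + 8) dx = 11/3.
∫[1,2] (2*x^2 - 10*x + 8) dx = -7/3; the area of that piece is 7/3.
Total area = 11/3 + 7/3 = 6.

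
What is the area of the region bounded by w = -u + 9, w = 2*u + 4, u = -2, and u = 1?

39/2

On [-2, 1], (-u + 9) - (2*u + 4) = -3*u + 5 is ≥ 0 throughout, so the area is a single integral of |-3*u + 5|.
∫[-2,1] (-3*u + 5) du = 39/2.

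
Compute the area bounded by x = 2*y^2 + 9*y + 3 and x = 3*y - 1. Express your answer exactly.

Both boundary curves give x as a function of y, so integrate with respect to y. Setting them equal: 2*y^2 + 6*y + 4 = 0, i.e. 2*(y + 1)*(y + 2) = 0, so they meet at y = -2, -1.
For y in [-2, -1], x = 2*y^2 + 9*y + 3 is on the left; area = ∫[-2,-1] (-(2*y^2 + 6*y + 4)) dy = 1/3.

1/3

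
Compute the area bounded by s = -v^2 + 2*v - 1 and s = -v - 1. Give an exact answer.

9/2

Both boundary curves give s as a function of v, so integrate with respect to v. Setting them equal: -v^2 + 3*v = 0, i.e. -v*(v - 3) = 0, so they meet at v = 0, 3.
For v in [0, 3], s = -v^2 + 2*v - 1 is on the right; area = ∫[0,3] (-v^2 + 3*v) dv = 9/2.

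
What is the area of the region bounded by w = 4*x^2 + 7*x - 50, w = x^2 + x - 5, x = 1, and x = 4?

53

The difference (4*x^2 + 7*x - 50) - (x^2 + x - 5) = 3*x^2 + 6*x - 45 changes sign at x = 3 inside [1, 4], so split the integral there.
∫[1,3] (3*x^2 + 6*x - 45) dx = -40; the area of that piece is 40.
∫[3,4] (3*x^2 + 6*x - 45) dx = 13.
Total area = 40 + 13 = 53.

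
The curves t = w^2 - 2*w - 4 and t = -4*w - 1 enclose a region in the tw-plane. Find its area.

32/3

Both boundary curves give t as a function of w, so integrate with respect to w. Setting them equal: w^2 + 2*w - 3 = 0, i.e. (w - 1)*(w + 3) = 0, so they meet at w = -3, 1.
For w in [-3, 1], t = w^2 - 2*w - 4 is on the left; area = ∫[-3,1] (-(w^2 + 2*w - 3)) dw = 32/3.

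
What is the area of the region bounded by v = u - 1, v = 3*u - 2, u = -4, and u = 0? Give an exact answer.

On [-4, 0], (u - 1) - (3*u - 2) = -2*u + 1 is ≥ 0 throughout, so the area is a single integral of |-2*u + 1|.
∫[-4,0] (-2*u + 1) du = 20.

20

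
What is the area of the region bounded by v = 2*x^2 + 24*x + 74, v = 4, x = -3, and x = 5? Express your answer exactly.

2560/3

On [-3, 5], (2*x^2 + 24*x + 74) - (4) = 2*x^2 + 24*x + 70 is ≥ 0 throughout, so the area is a single integral of |2*x^2 + 24*x + 70|.
∫[-3,5] (2*x^2 + 24*x + 70) dx = 2560/3.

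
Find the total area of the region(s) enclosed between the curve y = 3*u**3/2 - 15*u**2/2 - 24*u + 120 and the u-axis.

5137/8

The curve meets the u-axis where 3*u**3/2 - 15*u**2/2 - 24*u + 120 = 0, i.e. 3*(u - 5)*(u - 4)*(u + 4)/2 = 0, at u = -4, 4, 5.
On [-4, 4] the curve lies above the axis; ∫[-4,4] (3*u**3/2 - 15*u**2/2 - 24*u + 120) du = 640, giving area 640.
On [4, 5] the curve lies below the axis; ∫[4,5] (3*u**3/2 - 15*u**2/2 - 24*u + 120) du = -17/8, giving area 17/8.
Total area = 640 + 17/8 = 5137/8.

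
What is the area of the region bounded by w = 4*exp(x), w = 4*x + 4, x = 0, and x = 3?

-34 + 4*exp(3)

On [0, 3], (4*exp(x)) - (4*x + 4) = -4*x + 4*exp(x) - 4 is ≥ 0 throughout, so the area is a single integral of |-4*x + 4*exp(x) - 4|.
∫[0,3] (-4*x + 4*exp(x) - 4) dx = -34 + 4*exp(3).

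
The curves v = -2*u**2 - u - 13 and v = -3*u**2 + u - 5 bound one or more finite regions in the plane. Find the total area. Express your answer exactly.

Set the curves equal: -2*u**2 - u - 13 = -3*u**2 + u - 5, so u**2 - 2*u - 8 = 0, which factors as (u - 4)*(u + 2) = 0. The curves meet at u = -2, 4.
On [-2, 4], v = -3*u**2 + u - 5 is on top; that piece has area ∫[-2,4] (-(u**2 - 2*u - 8)) du = 36.

36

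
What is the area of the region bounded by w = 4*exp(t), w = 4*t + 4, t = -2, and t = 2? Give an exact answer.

-16 - 4*exp(-2) + 4*exp(2)

On [-2, 2], (4*exp(t)) - (4*t + 4) = -4*t + 4*exp(t) - 4 is ≥ 0 throughout, so the area is a single integral of |-4*t + 4*exp(t) - 4|.
∫[-2,2] (-4*t + 4*exp(t) - 4) dt = -16 - 4*exp(-2) + 4*exp(2).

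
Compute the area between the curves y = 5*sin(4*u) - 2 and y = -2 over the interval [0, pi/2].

The difference (5*sin(4*u) - 2) - (-2) = 5*sin(4*u) changes sign at u = pi/4 inside [0, pi/2], so split the integral there.
∫[0,pi/4] (5*sin(4*u)) du = 5/2.
∫[pi/4,pi/2] (5*sin(4*u)) du = -5/2; the area of that piece is 5/2.
Total area = 5/2 + 5/2 = 5.

5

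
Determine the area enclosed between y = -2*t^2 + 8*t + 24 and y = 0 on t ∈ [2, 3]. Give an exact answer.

On [2, 3], (-2*t^2 + 8*t + 24) - (0) = -2*t^2 + 8*t + 24 is ≥ 0 throughout, so the area is a single integral of |-2*t^2 + 8*t + 24|.
∫[2,3] (-2*t^2 + 8*t + 24) dt = 94/3.

94/3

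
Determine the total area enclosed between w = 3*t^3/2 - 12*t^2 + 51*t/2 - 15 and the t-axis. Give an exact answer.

The curve meets the t-axis where 3*t^3/2 - 12*t^2 + 51*t/2 - 15 = 0, i.e. 3*(t - 5)*(t - 2)*(t - 1)/2 = 0, at t = 1, 2, 5.
On [1, 2] the curve lies above the axis; ∫[1,2] (3*t^3/2 - 12*t^2 + 51*t/2 - 15) dt = 7/8, giving area 7/8.
On [2, 5] the curve lies below the axis; ∫[2,5] (3*t^3/2 - 12*t^2 + 51*t/2 - 15) dt = -135/8, giving area 135/8.
Total area = 7/8 + 135/8 = 71/4.

71/4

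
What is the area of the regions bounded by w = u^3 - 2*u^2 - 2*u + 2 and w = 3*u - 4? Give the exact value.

253/12

Set the curves equal: u^3 - 2*u^2 - 2*u + 2 = 3*u - 4, so u^3 - 2*u^2 - 5*u + 6 = 0, which factors as (u - 3)*(u - 1)*(u + 2) = 0. The curves meet at u = -2, 1, 3.
On [-2, 1], w = u^3 - 2*u^2 - 2*u + 2 is on top; that piece has area ∫[-2,1] (u^3 - 2*u^2 - 5*u + 6) du = 63/4.
On [1, 3], w = 3*u - 4 is on top; that piece has area ∫[1,3] (-(u^3 - 2*u^2 - 5*u + 6)) du = 16/3.
Total enclosed area = 63/4 + 16/3 = 253/12.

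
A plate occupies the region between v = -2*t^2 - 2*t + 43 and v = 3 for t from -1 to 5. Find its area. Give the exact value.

454/3

The difference (-2*t^2 - 2*t + 43) - (3) = -2*t^2 - 2*t + 40 changes sign at t = 4 inside [-1, 5], so split the integral there.
∫[-1,4] (-2*t^2 - 2*t + 40) dt = 425/3.
∫[4,5] (-2*t^2 - 2*t + 40) dt = -29/3; the area of that piece is 29/3.
Total area = 425/3 + 29/3 = 454/3.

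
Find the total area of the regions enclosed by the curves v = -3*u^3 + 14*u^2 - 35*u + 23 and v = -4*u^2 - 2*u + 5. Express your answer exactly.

3/2

Set the curves equal: -3*u^3 + 14*u^2 - 35*u + 23 = -4*u^2 - 2*u + 5, so -3*u^3 + 18*u^2 - 33*u + 18 = 0, which factors as -3*(u - 3)*(u - 2)*(u - 1) = 0. The curves meet at u = 1, 2, 3.
On [1, 2], v = -4*u^2 - 2*u + 5 is on top; that piece has area ∫[1,2] (-(-3*u^3 + 18*u^2 - 33*u + 18)) du = 3/4.
On [2, 3], v = -3*u^3 + 14*u^2 - 35*u + 23 is on top; that piece has area ∫[2,3] (-3*u^3 + 18*u^2 - 33*u + 18) du = 3/4.
Total enclosed area = 3/4 + 3/4 = 3/2.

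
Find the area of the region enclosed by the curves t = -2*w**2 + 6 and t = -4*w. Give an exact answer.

Both boundary curves give t as a function of w, so integrate with respect to w. Setting them equal: -2*w**2 + 4*w + 6 = 0, i.e. -2*(w - 3)*(w + 1) = 0, so they meet at w = -1, 3.
For w in [-1, 3], t = -2*w**2 + 6 is on the right; area = ∫[-1,3] (-2*w**2 + 4*w + 6) dw = 64/3.

64/3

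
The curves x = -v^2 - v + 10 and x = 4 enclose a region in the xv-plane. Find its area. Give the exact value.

Both boundary curves give x as a function of v, so integrate with respect to v. Setting them equal: -v^2 - v + 6 = 0, i.e. -(v - 2)*(v + 3) = 0, so they meet at v = -3, 2.
For v in [-3, 2], x = -v^2 - v + 10 is on the right; area = ∫[-3,2] (-v^2 - v + 6) dv = 125/6.

125/6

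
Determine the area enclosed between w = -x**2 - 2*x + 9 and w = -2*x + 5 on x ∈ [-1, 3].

34/3

The difference (-x**2 - 2*x + 9) - (-2*x + 5) = -x**2 + 4 changes sign at x = 2 inside [-1, 3], so split the integral there.
∫[-1,2] (-x**2 + 4) dx = 9.
∫[2,3] (-x**2 + 4) dx = -7/3; the area of that piece is 7/3.
Total area = 9 + 7/3 = 34/3.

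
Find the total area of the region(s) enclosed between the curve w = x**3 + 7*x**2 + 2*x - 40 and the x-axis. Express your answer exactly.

The curve meets the x-axis where x**3 + 7*x**2 + 2*x - 40 = 0, i.e. (x - 2)*(x + 4)*(x + 5) = 0, at x = -5, -4, 2.
On [-5, -4] the curve lies above the axis; ∫[-5,-4] (x**3 + 7*x**2 + 2*x - 40) dx = 13/12, giving area 13/12.
On [-4, 2] the curve lies below the axis; ∫[-4,2] (x**3 + 7*x**2 + 2*x - 40) dx = -144, giving area 144.
Total area = 13/12 + 144 = 1741/12.

1741/12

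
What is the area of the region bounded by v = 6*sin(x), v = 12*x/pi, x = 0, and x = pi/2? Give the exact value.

On [0, pi/2], (6*sin(x)) - (12*x/pi) = -12*x/pi + 6*sin(x) is ≥ 0 throughout, so the area is a single integral of |-12*x/pi + 6*sin(x)|.
∫[0,pi/2] (-12*x/pi + 6*sin(x)) dx = 6 - 3*pi/2.

6 - 3*pi/2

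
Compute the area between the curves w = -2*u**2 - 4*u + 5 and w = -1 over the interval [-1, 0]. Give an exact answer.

On [-1, 0], (-2*u**2 - 4*u + 5) - (-1) = -2*u**2 - 4*u + 6 is ≥ 0 throughout, so the area is a single integral of |-2*u**2 - 4*u + 6|.
∫[-1,0] (-2*u**2 - 4*u + 6) du = 22/3.

22/3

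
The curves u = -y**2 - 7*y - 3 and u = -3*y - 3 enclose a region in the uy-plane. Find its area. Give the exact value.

Both boundary curves give u as a function of y, so integrate with respect to y. Setting them equal: -y**2 - 4*y = 0, i.e. -y*(y + 4) = 0, so they meet at y = -4, 0.
For y in [-4, 0], u = -y**2 - 7*y - 3 is on the right; area = ∫[-4,0] (-y**2 - 4*y) dy = 32/3.

32/3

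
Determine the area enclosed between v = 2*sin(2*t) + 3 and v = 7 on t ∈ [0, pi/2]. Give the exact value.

On [0, pi/2], (2*sin(2*t) + 3) - (7) = 2*sin(2*t) - 4 is ≤ 0 throughout, so the area is a single integral of |2*sin(2*t) - 4|.
∫[0,pi/2] (2*sin(2*t) - 4) dt = 2 - 2*pi; the area of that piece is -2 + 2*pi.

-2 + 2*pi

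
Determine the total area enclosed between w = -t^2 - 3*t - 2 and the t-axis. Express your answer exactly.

1/6

The curve meets the t-axis where -t^2 - 3*t - 2 = 0, i.e. -(t + 1)*(t + 2) = 0, at t = -2, -1.
On [-2, -1] the curve lies above the axis; ∫[-2,-1] (-t^2 - 3*t - 2) dt = 1/6, giving area 1/6.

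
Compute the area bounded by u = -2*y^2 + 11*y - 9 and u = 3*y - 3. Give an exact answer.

8/3

Both boundary curves give u as a function of y, so integrate with respect to y. Setting them equal: -2*y^2 + 8*y - 6 = 0, i.e. -2*(y - 3)*(y - 1) = 0, so they meet at y = 1, 3.
For y in [1, 3], u = -2*y^2 + 11*y - 9 is on the right; area = ∫[1,3] (-2*y^2 + 8*y - 6) dy = 8/3.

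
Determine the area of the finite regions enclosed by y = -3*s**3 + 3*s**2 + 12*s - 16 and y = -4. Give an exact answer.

Set the curves equal: -3*s**3 + 3*s**2 + 12*s - 16 = -4, so -3*s**3 + 3*s**2 + 12*s - 12 = 0, which factors as -3*(s - 2)*(s - 1)*(s + 2) = 0. The curves meet at s = -2, 1, 2.
On [-2, 1], y = -4 is on top; that piece has area ∫[-2,1] (-(-3*s**3 + 3*s**2 + 12*s - 12)) ds = 135/4.
On [1, 2], y = -3*s**3 + 3*s**2 + 12*s - 16 is on top; that piece has area ∫[1,2] (-3*s**3 + 3*s**2 + 12*s - 12) ds = 7/4.
Total enclosed area = 135/4 + 7/4 = 71/2.

71/2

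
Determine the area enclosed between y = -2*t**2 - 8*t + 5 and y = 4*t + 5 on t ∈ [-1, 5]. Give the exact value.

The difference (-2*t**2 - 8*t + 5) - (4*t + 5) = -2*t**2 - 12*t changes sign at t = 0 inside [-1, 5], so split the integral there.
∫[-1,0] (-2*t**2 - 12*t) dt = 16/3.
∫[0,5] (-2*t**2 - 12*t) dt = -700/3; the area of that piece is 700/3.
Total area = 16/3 + 700/3 = 716/3.

716/3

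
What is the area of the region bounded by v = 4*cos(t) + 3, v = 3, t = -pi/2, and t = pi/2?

8

On [-pi/2, pi/2], (4*cos(t) + 3) - (3) = 4*cos(t) is ≥ 0 throughout, so the area is a single integral of |4*cos(t)|.
∫[-pi/2,pi/2] (4*cos(t)) dt = 8.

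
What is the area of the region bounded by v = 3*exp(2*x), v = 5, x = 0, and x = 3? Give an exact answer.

The difference (3*exp(2*x)) - (5) = 3*exp(2*x) - 5 changes sign at x = -log(3)/2 + log(5)/2 inside [0, 3], so split the integral there.
∫[0,-log(3)/2 + log(5)/2] (3*exp(2*x) - 5) dx = log(9*sqrt(15)/125) + 1; the area of that piece is -1 + log(25*sqrt(15)/27).
∫[-log(3)/2 + log(5)/2,3] (3*exp(2*x) - 5) dx = -35/2 - 5*log(3)/2 + 5*log(5)/2 + 3*exp(6)/2.
Total area = (-1 + log(25*sqrt(15)/27)) + (-35/2 - 5*log(3)/2 + 5*log(5)/2 + 3*exp(6)/2) = -37/2 - 11*log(3)/2 + log(15)/2 + 9*log(5)/2 + 3*exp(6)/2.

-37/2 - 11*log(3)/2 + log(15)/2 + 9*log(5)/2 + 3*exp(6)/2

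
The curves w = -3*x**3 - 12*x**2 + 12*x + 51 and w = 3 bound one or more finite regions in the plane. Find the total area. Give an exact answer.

148

Set the curves equal: -3*x**3 - 12*x**2 + 12*x + 51 = 3, so -3*x**3 - 12*x**2 + 12*x + 48 = 0, which factors as -3*(x - 2)*(x + 2)*(x + 4) = 0. The curves meet at x = -4, -2, 2.
On [-4, -2], w = 3 is on top; that piece has area ∫[-4,-2] (-(-3*x**3 - 12*x**2 + 12*x + 48)) dx = 20.
On [-2, 2], w = -3*x**3 - 12*x**2 + 12*x + 51 is on top; that piece has area ∫[-2,2] (-3*x**3 - 12*x**2 + 12*x + 48) dx = 128.
Total enclosed area = 20 + 128 = 148.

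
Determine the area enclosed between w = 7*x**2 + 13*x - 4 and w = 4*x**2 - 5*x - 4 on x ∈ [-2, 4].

236

The difference (7*x**2 + 13*x - 4) - (4*x**2 - 5*x - 4) = 3*x**2 + 18*x changes sign at x = 0 inside [-2, 4], so split the integral there.
∫[-2,0] (3*x**2 + 18*x) dx = -28; the area of that piece is 28.
∫[0,4] (3*x**2 + 18*x) dx = 208.
Total area = 28 + 208 = 236.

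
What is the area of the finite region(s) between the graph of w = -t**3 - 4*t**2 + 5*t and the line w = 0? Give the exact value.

443/6

The curve meets the t-axis where -t**3 - 4*t**2 + 5*t = 0, i.e. -t*(t - 1)*(t + 5) = 0, at t = -5, 0, 1.
On [-5, 0] the curve lies below the axis; ∫[-5,0] (-t**3 - 4*t**2 + 5*t) dt = -875/12, giving area 875/12.
On [0, 1] the curve lies above the axis; ∫[0,1] (-t**3 - 4*t**2 + 5*t) dt = 11/12, giving area 11/12.
Total area = 875/12 + 11/12 = 443/6.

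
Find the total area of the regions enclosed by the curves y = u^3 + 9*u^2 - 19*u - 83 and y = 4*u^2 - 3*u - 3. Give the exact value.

5137/12

Set the curves equal: u^3 + 9*u^2 - 19*u - 83 = 4*u^2 - 3*u - 3, so u^3 + 5*u^2 - 16*u - 80 = 0, which factors as (u - 4)*(u + 4)*(u + 5) = 0. The curves meet at u = -5, -4, 4.
On [-5, -4], y = u^3 + 9*u^2 - 19*u - 83 is on top; that piece has area ∫[-5,-4] (u^3 + 5*u^2 - 16*u - 80) du = 17/12.
On [-4, 4], y = 4*u^2 - 3*u - 3 is on top; that piece has area ∫[-4,4] (-(u^3 + 5*u^2 - 16*u - 80)) du = 1280/3.
Total enclosed area = 17/12 + 1280/3 = 5137/12.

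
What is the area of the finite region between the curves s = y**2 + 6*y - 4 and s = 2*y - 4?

32/3

Both boundary curves give s as a function of y, so integrate with respect to y. Setting them equal: y**2 + 4*y = 0, i.e. y*(y + 4) = 0, so they meet at y = -4, 0.
For y in [-4, 0], s = y**2 + 6*y - 4 is on the left; area = ∫[-4,0] (-(y**2 + 4*y)) dy = 32/3.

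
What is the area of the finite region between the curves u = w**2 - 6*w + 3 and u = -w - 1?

Both boundary curves give u as a function of w, so integrate with respect to w. Setting them equal: w**2 - 5*w + 4 = 0, i.e. (w - 4)*(w - 1) = 0, so they meet at w = 1, 4.
For w in [1, 4], u = w**2 - 6*w + 3 is on the left; area = ∫[1,4] (-(w**2 - 5*w + 4)) dw = 9/2.

9/2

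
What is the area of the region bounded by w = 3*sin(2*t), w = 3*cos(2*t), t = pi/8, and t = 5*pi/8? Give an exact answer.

3*sqrt(2)

On [pi/8, 5*pi/8], (3*sin(2*t)) - (3*cos(2*t)) = 3*sin(2*t) - 3*cos(2*t) is ≥ 0 throughout, so the area is a single integral of |3*sin(2*t) - 3*cos(2*t)|.
∫[pi/8,5*pi/8] (3*sin(2*t) - 3*cos(2*t)) dt = 3*sqrt(2).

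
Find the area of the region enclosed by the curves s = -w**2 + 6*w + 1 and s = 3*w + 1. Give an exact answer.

Both boundary curves give s as a function of w, so integrate with respect to w. Setting them equal: -w**2 + 3*w = 0, i.e. -w*(w - 3) = 0, so they meet at w = 0, 3.
For w in [0, 3], s = -w**2 + 6*w + 1 is on the right; area = ∫[0,3] (-w**2 + 3*w) dw = 9/2.

9/2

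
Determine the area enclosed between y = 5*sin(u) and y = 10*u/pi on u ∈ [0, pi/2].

On [0, pi/2], (5*sin(u)) - (10*u/pi) = -10*u/pi + 5*sin(u) is ≥ 0 throughout, so the area is a single integral of |-10*u/pi + 5*sin(u)|.
∫[0,pi/2] (-10*u/pi + 5*sin(u)) du = 5 - 5*pi/4.

5 - 5*pi/4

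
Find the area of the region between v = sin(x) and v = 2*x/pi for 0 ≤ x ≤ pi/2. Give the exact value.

On [0, pi/2], (sin(x)) - (2*x/pi) = -2*x/pi + sin(x) is ≥ 0 throughout, so the area is a single integral of |-2*x/pi + sin(x)|.
∫[0,pi/2] (-2*x/pi + sin(x)) dx = 1 - pi/4.

1 - pi/4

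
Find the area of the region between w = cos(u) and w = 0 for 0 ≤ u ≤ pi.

2

The difference (cos(u)) - (0) = cos(u) changes sign at u = pi/2 inside [0, pi], so split the integral there.
∫[0,pi/2] (cos(u)) du = 1.
∫[pi/2,pi] (cos(u)) du = -1; the area of that piece is 1.
Total area = 1 + 1 = 2.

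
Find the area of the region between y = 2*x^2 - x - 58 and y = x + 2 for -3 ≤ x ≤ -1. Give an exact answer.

284/3

On [-3, -1], (2*x^2 - x - 58) - (x + 2) = 2*x^2 - 2*x - 60 is ≤ 0 throughout, so the area is a single integral of |2*x^2 - 2*x - 60|.
∫[-3,-1] (2*x^2 - 2*x - 60) dx = -284/3; the area of that piece is 284/3.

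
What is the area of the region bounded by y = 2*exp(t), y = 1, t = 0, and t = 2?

On [0, 2], (2*exp(t)) - (1) = 2*exp(t) - 1 is ≥ 0 throughout, so the area is a single integral of |2*exp(t) - 1|.
∫[0,2] (2*exp(t) - 1) dt = -4 + 2*exp(2).

-4 + 2*exp(2)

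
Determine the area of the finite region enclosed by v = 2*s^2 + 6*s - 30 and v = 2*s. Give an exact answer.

Set the curves equal: 2*s^2 + 6*s - 30 = 2*s, so 2*s^2 + 4*s - 30 = 0, which factors as 2*(s - 3)*(s + 5) = 0. The curves meet at s = -5, 3.
On [-5, 3], v = 2*s is on top; that piece has area ∫[-5,3] (-(2*s^2 + 4*s - 30)) ds = 512/3.

512/3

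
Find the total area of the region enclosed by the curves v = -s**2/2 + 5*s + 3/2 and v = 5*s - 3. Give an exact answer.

18

Set the curves equal: -s**2/2 + 5*s + 3/2 = 5*s - 3, so -s**2/2 + 9/2 = 0, which factors as -(s - 3)*(s + 3)/2 = 0. The curves meet at s = -3, 3.
On [-3, 3], v = -s**2/2 + 5*s + 3/2 is on top; that piece has area ∫[-3,3] (-s**2/2 + 9/2) ds = 18.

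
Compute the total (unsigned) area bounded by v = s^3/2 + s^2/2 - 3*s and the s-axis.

The curve meets the s-axis where s^3/2 + s^2/2 - 3*s = 0, i.e. s*(s - 2)*(s + 3)/2 = 0, at s = -3, 0, 2.
On [-3, 0] the curve lies above the axis; ∫[-3,0] (s^3/2 + s^2/2 - 3*s) ds = 63/8, giving area 63/8.
On [0, 2] the curve lies below the axis; ∫[0,2] (s^3/2 + s^2/2 - 3*s) ds = -8/3, giving area 8/3.
Total area = 63/8 + 8/3 = 253/24.

253/24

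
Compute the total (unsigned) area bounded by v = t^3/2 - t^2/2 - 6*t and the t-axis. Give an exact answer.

The curve meets the t-axis where t^3/2 - t^2/2 - 6*t = 0, i.e. t*(t - 4)*(t + 3)/2 = 0, at t = -3, 0, 4.
On [-3, 0] the curve lies above the axis; ∫[-3,0] (t^3/2 - t^2/2 - 6*t) dt = 99/8, giving area 99/8.
On [0, 4] the curve lies below the axis; ∫[0,4] (t^3/2 - t^2/2 - 6*t) dt = -80/3, giving area 80/3.
Total area = 99/8 + 80/3 = 937/24.

937/24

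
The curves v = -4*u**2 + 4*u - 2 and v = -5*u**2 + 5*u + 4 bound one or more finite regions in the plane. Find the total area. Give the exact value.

Set the curves equal: -4*u**2 + 4*u - 2 = -5*u**2 + 5*u + 4, so u**2 - u - 6 = 0, which factors as (u - 3)*(u + 2) = 0. The curves meet at u = -2, 3.
On [-2, 3], v = -5*u**2 + 5*u + 4 is on top; that piece has area ∫[-2,3] (-(u**2 - u - 6)) du = 125/6.

125/6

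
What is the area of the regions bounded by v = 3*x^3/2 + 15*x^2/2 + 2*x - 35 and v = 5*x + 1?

443/4

Set the curves equal: 3*x^3/2 + 15*x^2/2 + 2*x - 35 = 5*x + 1, so 3*x^3/2 + 15*x^2/2 - 3*x - 36 = 0, which factors as 3*(x - 2)*(x + 3)*(x + 4)/2 = 0. The curves meet at x = -4, -3, 2.
On [-4, -3], v = 3*x^3/2 + 15*x^2/2 + 2*x - 35 is on top; that piece has area ∫[-4,-3] (3*x^3/2 + 15*x^2/2 - 3*x - 36) dx = 11/8.
On [-3, 2], v = 5*x + 1 is on top; that piece has area ∫[-3,2] (-(3*x^3/2 + 15*x^2/2 - 3*x - 36)) dx = 875/8.
Total enclosed area = 11/8 + 875/8 = 443/4.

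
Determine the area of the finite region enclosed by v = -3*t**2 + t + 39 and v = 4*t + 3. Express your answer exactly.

Set the curves equal: -3*t**2 + t + 39 = 4*t + 3, so -3*t**2 - 3*t + 36 = 0, which factors as -3*(t - 3)*(t + 4) = 0. The curves meet at t = -4, 3.
On [-4, 3], v = -3*t**2 + t + 39 is on top; that piece has area ∫[-4,3] (-3*t**2 - 3*t + 36) dt = 343/2.

343/2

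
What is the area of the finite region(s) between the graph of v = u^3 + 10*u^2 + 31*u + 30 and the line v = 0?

37/12

The curve meets the u-axis where u^3 + 10*u^2 + 31*u + 30 = 0, i.e. (u + 2)*(u + 3)*(u + 5) = 0, at u = -5, -3, -2.
On [-5, -3] the curve lies above the axis; ∫[-5,-3] (u^3 + 10*u^2 + 31*u + 30) du = 8/3, giving area 8/3.
On [-3, -2] the curve lies below the axis; ∫[-3,-2] (u^3 + 10*u^2 + 31*u + 30) du = -5/12, giving area 5/12.
Total area = 8/3 + 5/12 = 37/12.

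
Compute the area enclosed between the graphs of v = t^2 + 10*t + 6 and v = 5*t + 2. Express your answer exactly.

Set the curves equal: t^2 + 10*t + 6 = 5*t + 2, so t^2 + 5*t + 4 = 0, which factors as (t + 1)*(t + 4) = 0. The curves meet at t = -4, -1.
On [-4, -1], v = 5*t + 2 is on top; that piece has area ∫[-4,-1] (-(t^2 + 5*t + 4)) dt = 9/2.

9/2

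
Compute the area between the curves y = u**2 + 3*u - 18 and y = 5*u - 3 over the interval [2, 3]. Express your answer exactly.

On [2, 3], (u**2 + 3*u - 18) - (5*u - 3) = u**2 - 2*u - 15 is ≤ 0 throughout, so the area is a single integral of |u**2 - 2*u - 15|.
∫[2,3] (u**2 - 2*u - 15) du = -41/3; the area of that piece is 41/3.

41/3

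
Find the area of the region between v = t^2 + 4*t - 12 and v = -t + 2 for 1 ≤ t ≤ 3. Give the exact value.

The difference (t^2 + 4*t - 12) - (-t + 2) = t^2 + 5*t - 14 changes sign at t = 2 inside [1, 3], so split the integral there.
∫[1,2] (t^2 + 5*t - 14) dt = -25/6; the area of that piece is 25/6.
∫[2,3] (t^2 + 5*t - 14) dt = 29/6.
Total area = 25/6 + 29/6 = 9.

9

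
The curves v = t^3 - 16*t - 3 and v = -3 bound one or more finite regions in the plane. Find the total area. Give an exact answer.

128

Set the curves equal: t^3 - 16*t - 3 = -3, so t^3 - 16*t = 0, which factors as t*(t - 4)*(t + 4) = 0. The curves meet at t = -4, 0, 4.
On [-4, 0], v = t^3 - 16*t - 3 is on top; that piece has area ∫[-4,0] (t^3 - 16*t) dt = 64.
On [0, 4], v = -3 is on top; that piece has area ∫[0,4] (-(t^3 - 16*t)) dt = 64.
Total enclosed area = 64 + 64 = 128.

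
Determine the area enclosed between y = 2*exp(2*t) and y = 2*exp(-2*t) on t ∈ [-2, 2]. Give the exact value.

The difference (2*exp(2*t)) - (2*exp(-2*t)) = 2*exp(2*t) - 2*exp(-2*t) changes sign at t = 0 inside [-2, 2], so split the integral there.
∫[-2,0] (2*exp(2*t) - 2*exp(-2*t)) dt = -exp(4) - exp(-4) + 2; the area of that piece is -2 + exp(-4) + exp(4).
∫[0,2] (2*exp(2*t) - 2*exp(-2*t)) dt = -2 + exp(-4) + exp(4).
Total area = (-2 + exp(-4) + exp(4)) + (-2 + exp(-4) + exp(4)) = -4 + 2*exp(-4) + 2*exp(4).

-4 + 2*exp(-4) + 2*exp(4)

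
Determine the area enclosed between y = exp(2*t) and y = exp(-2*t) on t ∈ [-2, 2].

The difference (exp(2*t)) - (exp(-2*t)) = exp(2*t) - exp(-2*t) changes sign at t = 0 inside [-2, 2], so split the integral there.
∫[-2,0] (exp(2*t) - exp(-2*t)) dt = -exp(4)/2 - exp(-4)/2 + 1; the area of that piece is -1 + exp(-4)/2 + exp(4)/2.
∫[0,2] (exp(2*t) - exp(-2*t)) dt = -1 + exp(-4)/2 + exp(4)/2.
Total area = (-1 + exp(-4)/2 + exp(4)/2) + (-1 + exp(-4)/2 + exp(4)/2) = -2 + exp(-4) + exp(4).

-2 + exp(-4) + exp(4)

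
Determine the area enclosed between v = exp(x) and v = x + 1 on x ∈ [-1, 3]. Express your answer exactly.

-8 - exp(-1) + exp(3)

On [-1, 3], (exp(x)) - (x + 1) = -x + exp(x) - 1 is ≥ 0 throughout, so the area is a single integral of |-x + exp(x) - 1|.
∫[-1,3] (-x + exp(x) - 1) dx = -8 - exp(-1) + exp(3).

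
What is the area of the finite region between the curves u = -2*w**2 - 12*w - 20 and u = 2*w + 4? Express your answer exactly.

Both boundary curves give u as a function of w, so integrate with respect to w. Setting them equal: -2*w**2 - 14*w - 24 = 0, i.e. -2*(w + 3)*(w + 4) = 0, so they meet at w = -4, -3.
For w in [-4, -3], u = -2*w**2 - 12*w - 20 is on the right; area = ∫[-4,-3] (-2*w**2 - 14*w - 24) dw = 1/3.

1/3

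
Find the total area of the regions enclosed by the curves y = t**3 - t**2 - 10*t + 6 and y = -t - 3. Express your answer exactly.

148/3

Set the curves equal: t**3 - t**2 - 10*t + 6 = -t - 3, so t**3 - t**2 - 9*t + 9 = 0, which factors as (t - 3)*(t - 1)*(t + 3) = 0. The curves meet at t = -3, 1, 3.
On [-3, 1], y = t**3 - t**2 - 10*t + 6 is on top; that piece has area ∫[-3,1] (t**3 - t**2 - 9*t + 9) dt = 128/3.
On [1, 3], y = -t - 3 is on top; that piece has area ∫[1,3] (-(t**3 - t**2 - 9*t + 9)) dt = 20/3.
Total enclosed area = 128/3 + 20/3 = 148/3.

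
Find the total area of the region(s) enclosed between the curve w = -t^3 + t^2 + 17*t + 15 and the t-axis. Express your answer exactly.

The curve meets the t-axis where -t^3 + t^2 + 17*t + 15 = 0, i.e. -(t - 5)*(t + 1)*(t + 3) = 0, at t = -3, -1, 5.
On [-3, -1] the curve lies below the axis; ∫[-3,-1] (-t^3 + t^2 + 17*t + 15) dt = -28/3, giving area 28/3.
On [-1, 5] the curve lies above the axis; ∫[-1,5] (-t^3 + t^2 + 17*t + 15) dt = 180, giving area 180.
Total area = 28/3 + 180 = 568/3.

568/3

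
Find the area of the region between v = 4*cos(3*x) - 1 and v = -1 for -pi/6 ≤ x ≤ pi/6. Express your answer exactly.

On [-pi/6, pi/6], (4*cos(3*x) - 1) - (-1) = 4*cos(3*x) is ≥ 0 throughout, so the area is a single integral of |4*cos(3*x)|.
∫[-pi/6,pi/6] (4*cos(3*x)) dx = 8/3.

8/3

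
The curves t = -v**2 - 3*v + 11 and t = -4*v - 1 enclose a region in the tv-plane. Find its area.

343/6

Both boundary curves give t as a function of v, so integrate with respect to v. Setting them equal: -v**2 + v + 12 = 0, i.e. -(v - 4)*(v + 3) = 0, so they meet at v = -3, 4.
For v in [-3, 4], t = -v**2 - 3*v + 11 is on the right; area = ∫[-3,4] (-v**2 + v + 12) dv = 343/6.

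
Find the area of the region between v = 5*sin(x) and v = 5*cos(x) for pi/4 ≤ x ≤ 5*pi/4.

10*sqrt(2)

On [pi/4, 5*pi/4], (5*sin(x)) - (5*cos(x)) = 5*sin(x) - 5*cos(x) is ≥ 0 throughout, so the area is a single integral of |5*sin(x) - 5*cos(x)|.
∫[pi/4,5*pi/4] (5*sin(x) - 5*cos(x)) dx = 10*sqrt(2).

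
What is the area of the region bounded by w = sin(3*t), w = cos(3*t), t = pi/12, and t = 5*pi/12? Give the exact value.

2*sqrt(2)/3

On [pi/12, 5*pi/12], (sin(3*t)) - (cos(3*t)) = sin(3*t) - cos(3*t) is ≥ 0 throughout, so the area is a single integral of |sin(3*t) - cos(3*t)|.
∫[pi/12,5*pi/12] (sin(3*t) - cos(3*t)) dt = 2*sqrt(2)/3.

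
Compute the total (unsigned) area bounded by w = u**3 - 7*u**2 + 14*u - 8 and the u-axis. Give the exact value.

37/12

The curve meets the u-axis where u**3 - 7*u**2 + 14*u - 8 = 0, i.e. (u - 4)*(u - 2)*(u - 1) = 0, at u = 1, 2, 4.
On [1, 2] the curve lies above the axis; ∫[1,2] (u**3 - 7*u**2 + 14*u - 8) du = 5/12, giving area 5/12.
On [2, 4] the curve lies below the axis; ∫[2,4] (u**3 - 7*u**2 + 14*u - 8) du = -8/3, giving area 8/3.
Total area = 5/12 + 8/3 = 37/12.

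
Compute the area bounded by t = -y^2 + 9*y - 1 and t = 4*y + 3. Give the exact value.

Both boundary curves give t as a function of y, so integrate with respect to y. Setting them equal: -y^2 + 5*y - 4 = 0, i.e. -(y - 4)*(y - 1) = 0, so they meet at y = 1, 4.
For y in [1, 4], t = -y^2 + 9*y - 1 is on the right; area = ∫[1,4] (-y^2 + 5*y - 4) dy = 9/2.

9/2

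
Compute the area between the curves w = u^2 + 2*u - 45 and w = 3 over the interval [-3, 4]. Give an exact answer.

On [-3, 4], (u^2 + 2*u - 45) - (3) = u^2 + 2*u - 48 is ≤ 0 throughout, so the area is a single integral of |u^2 + 2*u - 48|.
∫[-3,4] (u^2 + 2*u - 48) du = -896/3; the area of that piece is 896/3.

896/3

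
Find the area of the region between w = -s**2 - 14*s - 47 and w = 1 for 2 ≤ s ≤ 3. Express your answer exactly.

268/3

On [2, 3], (-s**2 - 14*s - 47) - (1) = -s**2 - 14*s - 48 is ≤ 0 throughout, so the area is a single integral of |-s**2 - 14*s - 48|.
∫[2,3] (-s**2 - 14*s - 48) ds = -268/3; the area of that piece is 268/3.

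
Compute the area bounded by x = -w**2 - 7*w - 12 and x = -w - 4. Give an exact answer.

4/3

Both boundary curves give x as a function of w, so integrate with respect to w. Setting them equal: -w**2 - 6*w - 8 = 0, i.e. -(w + 2)*(w + 4) = 0, so they meet at w = -4, -2.
For w in [-4, -2], x = -w**2 - 7*w - 12 is on the right; area = ∫[-4,-2] (-w**2 - 6*w - 8) dw = 4/3.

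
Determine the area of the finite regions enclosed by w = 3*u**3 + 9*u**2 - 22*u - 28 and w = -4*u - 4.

243/2

Set the curves equal: 3*u**3 + 9*u**2 - 22*u - 28 = -4*u - 4, so 3*u**3 + 9*u**2 - 18*u - 24 = 0, which factors as 3*(u - 2)*(u + 1)*(u + 4) = 0. The curves meet at u = -4, -1, 2.
On [-4, -1], w = 3*u**3 + 9*u**2 - 22*u - 28 is on top; that piece has area ∫[-4,-1] (3*u**3 + 9*u**2 - 18*u - 24) du = 243/4.
On [-1, 2], w = -4*u - 4 is on top; that piece has area ∫[-1,2] (-(3*u**3 + 9*u**2 - 18*u - 24)) du = 243/4.
Total enclosed area = 243/4 + 243/4 = 243/2.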